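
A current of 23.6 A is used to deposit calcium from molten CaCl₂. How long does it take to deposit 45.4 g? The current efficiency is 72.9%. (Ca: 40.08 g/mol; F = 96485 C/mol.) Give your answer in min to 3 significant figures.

212 min

n(Ca) = 45.4 / 40.08 = 1.133 mol
Ca²⁺ + 2e⁻ → Ca, so n(e⁻) = 2 × 1.133 = 2.266 mol
Q = 2.266 × 96485 / 0.729 = 2.999×10^5 C
t = Q / I = 2.999×10^5 / 23.6 = 12710 s = 212 min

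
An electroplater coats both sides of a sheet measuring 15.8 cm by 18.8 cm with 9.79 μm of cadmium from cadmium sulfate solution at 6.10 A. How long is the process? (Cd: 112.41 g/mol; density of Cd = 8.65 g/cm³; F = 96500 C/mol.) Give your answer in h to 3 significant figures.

Plated area = 2 × 15.8 × 18.8 = 594.1 cm²
Volume = 594.1 × 9.79×10⁻⁴ cm = 0.5816 cm³
m(Cd) = 0.5816 × 8.65 = 5.031 g
n(Cd) = 5.031 / 112.41 = 0.04476 mol; n(e⁻) = 2 × 0.04476 = 0.08952 mol
Q = 0.08952 × 96500 = 8639 C
t = 8639 / 6.10 = 1416 s = 0.393 h

0.393 h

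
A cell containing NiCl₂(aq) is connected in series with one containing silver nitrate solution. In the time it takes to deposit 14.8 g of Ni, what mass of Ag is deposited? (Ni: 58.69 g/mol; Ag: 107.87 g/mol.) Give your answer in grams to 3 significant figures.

54.4 g

n(Ni) = 14.8 / 58.69 = 0.2522 mol
Ni²⁺ + 2e⁻ → Ni, so n(e⁻) = 2 × 0.2522 = 0.5044 mol
Same current for the same time ⇒ same n(e⁻) = 0.5044 mol in both cells.
Ag⁺ + e⁻ → Ag, so n(Ag) = 0.5044 mol
m(Ag) = 0.5044 × 107.87 = 54.4 g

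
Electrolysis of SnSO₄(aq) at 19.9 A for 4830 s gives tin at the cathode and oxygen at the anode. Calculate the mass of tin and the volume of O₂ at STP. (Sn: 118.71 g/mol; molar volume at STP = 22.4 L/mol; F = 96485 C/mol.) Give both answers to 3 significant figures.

Q = 19.9 × 4830 = 96120 C; n(e⁻) = 96120 / 96485 = 0.9962 mol
Cathode: Sn²⁺ + 2e⁻ → Sn → n(Sn) = 0.9962/2 = 0.4981 mol → 59.1 g
Anode: 2H₂O → O₂ + 4H⁺ + 4e⁻ → n(O₂) = 0.9962/4 = 0.2491 mol → 5.58 L

59.1 g Sn; 5.58 L O₂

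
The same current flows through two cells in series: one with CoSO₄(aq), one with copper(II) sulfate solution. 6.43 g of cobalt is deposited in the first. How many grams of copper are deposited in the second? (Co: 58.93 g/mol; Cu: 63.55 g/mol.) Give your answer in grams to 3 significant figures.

6.93 g

n(Co) = 6.43 / 58.93 = 0.1091 mol
Co²⁺ + 2e⁻ → Co, so n(e⁻) = 2 × 0.1091 = 0.2182 mol
The cells are in series, so the same charge (and hence the same n(e⁻) = 0.2182 mol) passes through both.
Cu²⁺ + 2e⁻ → Cu, so n(Cu) = 0.2182 / 2 = 0.1091 mol
m(Cu) = 0.1091 × 63.55 = 6.93 g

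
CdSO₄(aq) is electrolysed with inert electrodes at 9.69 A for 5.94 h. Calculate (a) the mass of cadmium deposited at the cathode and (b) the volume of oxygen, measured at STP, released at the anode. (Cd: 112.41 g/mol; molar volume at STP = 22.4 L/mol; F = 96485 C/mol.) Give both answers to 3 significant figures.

Q = 9.69 × 21384 = 2.072×10^5 C; n(e⁻) = 2.072×10^5 / 96485 = 2.147 mol
Cathode: Cd²⁺ + 2e⁻ → Cd → n(Cd) = 2.147/2 = 1.074 mol → 121 g
Anode: 2H₂O → O₂ + 4H⁺ + 4e⁻ → n(O₂) = 2.147/4 = 0.5368 mol → 12.0 L

121 g Cd; 12.0 L O₂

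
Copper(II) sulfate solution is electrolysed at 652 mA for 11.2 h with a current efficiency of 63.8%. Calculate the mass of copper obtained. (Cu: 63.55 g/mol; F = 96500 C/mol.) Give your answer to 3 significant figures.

5.52 g

Q = 0.652 × 40320 = 26290 C
n(e⁻) = 26290 / 96500 = 0.2724 mol
Cu²⁺ + 2e⁻ → Cu, so theoretical m(Cu) = 0.1362 × 63.55 = 8.656 g
Actual mass = 63.8% × 8.656 = 5.52 g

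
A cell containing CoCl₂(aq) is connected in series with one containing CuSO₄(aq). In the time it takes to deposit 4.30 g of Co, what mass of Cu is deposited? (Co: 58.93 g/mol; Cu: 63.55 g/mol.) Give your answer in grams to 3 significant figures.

n(Co) = 4.30 / 58.93 = 0.07297 mol
Co²⁺ + 2e⁻ → Co, so n(e⁻) = 2 × 0.07297 = 0.1459 mol
The cells are in series, so the same charge (and hence the same n(e⁻) = 0.1459 mol) passes through both.
Cu²⁺ + 2e⁻ → Cu, so n(Cu) = 0.1459 / 2 = 0.07295 mol
m(Cu) = 0.07295 × 63.55 = 4.64 g

4.64 g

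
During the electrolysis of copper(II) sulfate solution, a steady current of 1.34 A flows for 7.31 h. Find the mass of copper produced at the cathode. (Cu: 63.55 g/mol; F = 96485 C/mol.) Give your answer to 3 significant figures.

Q = It = 1.34 × 26316 = 35260 C
n(e⁻) = 35260 / 96485 = 0.3654 mol
Cu²⁺ + 2e⁻ → Cu, so n(Cu) = 0.3654 / 2 = 0.1827 mol
m = 0.1827 × 63.55 = 11.6 g

11.6 g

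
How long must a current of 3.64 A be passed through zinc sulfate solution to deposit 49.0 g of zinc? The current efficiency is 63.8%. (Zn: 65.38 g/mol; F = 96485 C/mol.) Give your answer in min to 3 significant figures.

n(Zn) = 49.0 / 65.38 = 0.7495 mol
Zn²⁺ + 2e⁻ → Zn, so n(e⁻) = 2 × 0.7495 = 1.499 mol
Q = 1.499 × 96485 / 0.638 = 2.267×10^5 C
t = Q / I = 2.267×10^5 / 3.64 = 62280 s = 1040 min

1040 min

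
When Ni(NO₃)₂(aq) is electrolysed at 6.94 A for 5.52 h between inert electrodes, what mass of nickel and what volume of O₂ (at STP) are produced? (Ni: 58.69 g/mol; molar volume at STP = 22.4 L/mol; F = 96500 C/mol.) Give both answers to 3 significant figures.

Q = 6.94 × 19872 = 1.379×10^5 C; n(e⁻) = 1.379×10^5 / 96500 = 1.429 mol
Cathode: Ni²⁺ + 2e⁻ → Ni → n(Ni) = 1.429/2 = 0.7145 mol → 41.9 g
Anode: 2H₂O → O₂ + 4H⁺ + 4e⁻ → n(O₂) = 1.429/4 = 0.3573 mol → 8.00 L

41.9 g Ni; 8.00 L O₂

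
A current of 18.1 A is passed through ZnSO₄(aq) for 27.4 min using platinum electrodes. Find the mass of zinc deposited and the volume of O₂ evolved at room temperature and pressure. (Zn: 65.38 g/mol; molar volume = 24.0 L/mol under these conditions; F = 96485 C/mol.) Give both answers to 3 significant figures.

10.1 g Zn; 1.85 L O₂

Q = 18.1 × 1644 = 29760 C; n(e⁻) = 29760 / 96485 = 0.3084 mol
Cathode: Zn²⁺ + 2e⁻ → Zn → n(Zn) = 0.3084/2 = 0.1542 mol → 10.1 g
Anode: 2H₂O → O₂ + 4H⁺ + 4e⁻ → n(O₂) = 0.3084/4 = 0.07710 mol → 1.85 L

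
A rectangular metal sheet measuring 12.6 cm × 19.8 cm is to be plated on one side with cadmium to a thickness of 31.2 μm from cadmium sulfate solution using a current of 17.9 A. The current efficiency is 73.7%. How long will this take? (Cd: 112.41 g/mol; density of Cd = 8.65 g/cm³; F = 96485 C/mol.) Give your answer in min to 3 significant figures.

Plated area = 12.6 × 19.8 = 249.5 cm²
Volume = 249.5 × 31.2×10⁻⁴ cm = 0.7784 cm³
m(Cd) = 0.7784 × 8.65 = 6.733 g
n(Cd) = 6.733 / 112.41 = 0.05990 mol; n(e⁻) = 2 × 0.05990 = 0.1198 mol
Q = 0.1198 × 96485 / 0.737 = 15680 C
t = 15680 / 17.9 = 876.0 s = 14.6 min

14.6 min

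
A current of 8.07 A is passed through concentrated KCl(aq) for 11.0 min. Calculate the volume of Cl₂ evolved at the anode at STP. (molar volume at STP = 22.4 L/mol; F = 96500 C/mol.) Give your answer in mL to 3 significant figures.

Q = 8.07 A × 660 s = 5326 C
n(e⁻) = 5326 / 96500 = 0.05519 mol
2Cl⁻ → Cl₂ + 2e⁻, so n(Cl₂) = 0.05519 / 2 = 0.02760 mol
V = 0.02760 × 22.4 = 0.6182 L
= 618 mL

618 mL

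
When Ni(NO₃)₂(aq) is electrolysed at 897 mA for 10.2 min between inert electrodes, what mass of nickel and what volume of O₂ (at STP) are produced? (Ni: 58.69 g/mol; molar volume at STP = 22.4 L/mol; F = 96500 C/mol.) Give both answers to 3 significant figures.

Q = 0.897 × 612 = 549.0 C; n(e⁻) = 549.0 / 96500 = 0.005689 mol
Cathode: Ni²⁺ + 2e⁻ → Ni → n(Ni) = 0.005689/2 = 0.002845 mol → 0.167 g
Anode: 2H₂O → O₂ + 4H⁺ + 4e⁻ → n(O₂) = 0.005689/4 = 0.001422 mol → 0.0319 L

0.167 g Ni; 0.0319 L O₂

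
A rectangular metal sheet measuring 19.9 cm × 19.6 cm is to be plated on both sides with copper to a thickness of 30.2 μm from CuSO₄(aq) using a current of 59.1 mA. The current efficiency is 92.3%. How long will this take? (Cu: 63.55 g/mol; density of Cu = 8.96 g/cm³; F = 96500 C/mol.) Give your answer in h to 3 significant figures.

326 h

Plated area = 2 × 19.9 × 19.6 = 780.1 cm²
Volume = 780.1 × 30.2×10⁻⁴ cm = 2.356 cm³
m(Cu) = 2.356 × 8.96 = 21.11 g
n(Cu) = 21.11 / 63.55 = 0.3322 mol; n(e⁻) = 2 × 0.3322 = 0.6644 mol
Q = 0.6644 × 96500 / 0.923 = 69460 C
t = 69460 / 0.0591 = 1.175×10^6 s = 326 h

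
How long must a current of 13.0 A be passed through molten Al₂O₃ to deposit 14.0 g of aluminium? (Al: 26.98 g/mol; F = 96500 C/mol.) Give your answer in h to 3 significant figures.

3.21 h

n(Al) = 14.0 / 26.98 = 0.5189 mol
Al³⁺ + 3e⁻ → Al, so n(e⁻) = 3 × 0.5189 = 1.557 mol
Q = 1.557 × 96500 = 1.503×10^5 C
t = Q / I = 1.503×10^5 / 13.0 = 11560 s = 3.21 h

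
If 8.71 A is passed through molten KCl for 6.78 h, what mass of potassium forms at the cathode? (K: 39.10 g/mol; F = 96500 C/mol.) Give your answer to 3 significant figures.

86.1 g

Q = 8.71 A × 24408 s = 2.126×10^5 C
n(e⁻) = 2.126×10^5 / 96500 = 2.203 mol
K⁺ + e⁻ → K, so n(K) = 2.203 mol
m = 2.203 × 39.10 = 86.1 g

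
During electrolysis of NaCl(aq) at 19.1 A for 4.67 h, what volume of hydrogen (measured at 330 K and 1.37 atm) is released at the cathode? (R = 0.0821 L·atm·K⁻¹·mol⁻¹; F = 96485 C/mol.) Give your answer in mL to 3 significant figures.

32900 mL

Charge passed = 19.1 × 16812 = 3.211×10^5 C
n(e⁻) = Q/F = 3.211×10^5/96485 = 3.328 mol
2H⁺ + 2e⁻ → H₂, so n(H₂) = 3.328 / 2 = 1.664 mol
V = nRT/P = 1.664 × 0.0821 × 330 / 1.37 = 32.91 L
= 32900 mL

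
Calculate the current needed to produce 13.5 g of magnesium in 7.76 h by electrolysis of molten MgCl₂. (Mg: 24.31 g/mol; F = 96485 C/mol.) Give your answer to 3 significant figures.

n(Mg) = 13.5 / 24.31 = 0.5553 mol
Mg²⁺ + 2e⁻ → Mg, so n(e⁻) = 2 × 0.5553 = 1.111 mol
Q = 1.111 × 96485 = 1.072×10^5 C
I = Q / t = 1.072×10^5 / 27936 s = 3.84 A

3.84 A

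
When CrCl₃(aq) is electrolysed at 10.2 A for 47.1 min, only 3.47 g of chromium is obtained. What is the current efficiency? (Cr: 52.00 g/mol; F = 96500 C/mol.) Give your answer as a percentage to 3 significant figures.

67.0%

Q = 10.2 × 2826 = 28830 C
n(e⁻) = 28830 / 96500 = 0.2988 mol
Cr³⁺ + 3e⁻ → Cr, so theoretical n(Cr) = 0.09960 mol → 5.179 g
Efficiency = 3.47 / 5.179 = 0.6700 = 67.0%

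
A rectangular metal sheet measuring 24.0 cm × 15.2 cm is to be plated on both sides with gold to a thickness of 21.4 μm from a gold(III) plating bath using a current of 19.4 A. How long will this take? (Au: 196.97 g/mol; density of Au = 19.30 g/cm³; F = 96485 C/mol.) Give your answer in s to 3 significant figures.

Plated area = 2 × 24.0 × 15.2 = 729.6 cm²
Volume = 729.6 × 21.4×10⁻⁴ cm = 1.561 cm³
m(Au) = 1.561 × 19.30 = 30.13 g
n(Au) = 30.13 / 196.97 = 0.1530 mol; n(e⁻) = 3 × 0.1530 = 0.4590 mol
Q = 0.4590 × 96485 = 44290 C
t = 44290 / 19.4 = 2283 s

2280 s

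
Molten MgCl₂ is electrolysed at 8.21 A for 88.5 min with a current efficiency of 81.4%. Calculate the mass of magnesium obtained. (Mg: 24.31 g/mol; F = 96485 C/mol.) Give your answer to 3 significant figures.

Q = 8.21 × 5310 = 43600 C
n(e⁻) = 43600 / 96485 = 0.4519 mol
Mg²⁺ + 2e⁻ → Mg, so theoretical m(Mg) = 0.2260 × 24.31 = 5.494 g
Actual mass = 81.4% × 5.494 = 4.47 g

4.47 g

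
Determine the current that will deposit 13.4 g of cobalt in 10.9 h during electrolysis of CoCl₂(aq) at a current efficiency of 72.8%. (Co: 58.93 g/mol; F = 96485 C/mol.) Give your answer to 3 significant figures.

1.54 A

n(Co) = 13.4 / 58.93 = 0.2274 mol
Co²⁺ + 2e⁻ → Co, so n(e⁻) = 2 × 0.2274 = 0.4548 mol
Q = 0.4548 × 96485 / 0.728 = 60280 C
I = Q / t = 60280 / 39240 s = 1.54 A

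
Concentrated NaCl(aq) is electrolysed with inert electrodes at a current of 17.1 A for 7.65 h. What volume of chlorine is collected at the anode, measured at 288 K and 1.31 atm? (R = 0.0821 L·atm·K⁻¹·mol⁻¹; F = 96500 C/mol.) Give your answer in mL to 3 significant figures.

Q = 17.1 A × 27540 s = 4.709×10^5 C
n(e⁻) = 4.709×10^5 / 96500 = 4.880 mol
2Cl⁻ → Cl₂ + 2e⁻, so n(Cl₂) = 4.880 / 2 = 2.440 mol
V = nRT/P = 2.440 × 0.0821 × 288 / 1.31 = 44.04 L
= 44000 mL

44000 mL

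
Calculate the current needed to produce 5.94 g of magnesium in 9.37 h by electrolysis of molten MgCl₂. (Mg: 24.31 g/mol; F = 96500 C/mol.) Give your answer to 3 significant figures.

n(Mg) = 5.94 / 24.31 = 0.2443 mol
Mg²⁺ + 2e⁻ → Mg, so n(e⁻) = 2 × 0.2443 = 0.4886 mol
Q = 0.4886 × 96500 = 47150 C
I = Q / t = 47150 / 33732 s = 1.40 A

1.40 A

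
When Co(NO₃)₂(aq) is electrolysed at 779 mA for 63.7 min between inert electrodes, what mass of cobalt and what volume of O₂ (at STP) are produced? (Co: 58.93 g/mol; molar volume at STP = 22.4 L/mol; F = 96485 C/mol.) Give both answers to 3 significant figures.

Q = 0.779 × 3822 = 2977 C; n(e⁻) = 2977 / 96485 = 0.03085 mol
Cathode: Co²⁺ + 2e⁻ → Co → n(Co) = 0.03085/2 = 0.01543 mol → 0.909 g
Anode: 2H₂O → O₂ + 4H⁺ + 4e⁻ → n(O₂) = 0.03085/4 = 0.007713 mol → 0.173 L

0.909 g Co; 0.173 L O₂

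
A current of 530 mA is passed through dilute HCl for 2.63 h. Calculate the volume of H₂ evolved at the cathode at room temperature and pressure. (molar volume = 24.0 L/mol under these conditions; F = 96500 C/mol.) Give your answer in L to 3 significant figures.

0.624 L

Charge passed = 0.530 × 9468 = 5018 C
Moles of electrons = 5018 / 96500 = 0.05200 mol
2H⁺ + 2e⁻ → H₂, so n(H₂) = 0.05200 / 2 = 0.02600 mol
V = 0.02600 × 24.0 = 0.6240 L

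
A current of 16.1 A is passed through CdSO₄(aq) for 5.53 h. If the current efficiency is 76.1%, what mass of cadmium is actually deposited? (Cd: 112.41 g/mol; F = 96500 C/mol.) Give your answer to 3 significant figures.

142 g

Q = 16.1 × 19908 = 3.205×10^5 C
n(e⁻) = 3.205×10^5 / 96500 = 3.321 mol
Cd²⁺ + 2e⁻ → Cd, so theoretical m(Cd) = 1.661 × 112.41 = 186.7 g
Actual mass = 76.1% × 186.7 = 142 g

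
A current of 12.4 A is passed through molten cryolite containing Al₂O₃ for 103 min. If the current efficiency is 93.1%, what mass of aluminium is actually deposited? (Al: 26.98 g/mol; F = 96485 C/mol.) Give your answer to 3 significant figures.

Q = 12.4 × 6180 = 76630 C
n(e⁻) = 76630 / 96485 = 0.7942 mol
Al³⁺ + 3e⁻ → Al, so theoretical m(Al) = 0.2647 × 26.98 = 7.142 g
Actual mass = 93.1% × 7.142 = 6.65 g

6.65 g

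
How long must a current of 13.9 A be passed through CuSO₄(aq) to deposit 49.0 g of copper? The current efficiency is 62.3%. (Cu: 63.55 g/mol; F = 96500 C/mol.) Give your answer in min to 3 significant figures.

n(Cu) = 49.0 / 63.55 = 0.7710 mol
Cu²⁺ + 2e⁻ → Cu, so n(e⁻) = 2 × 0.7710 = 1.542 mol
Q = 1.542 × 96500 / 0.623 = 2.388×10^5 C
t = Q / I = 2.388×10^5 / 13.9 = 17180 s = 286 min

286 min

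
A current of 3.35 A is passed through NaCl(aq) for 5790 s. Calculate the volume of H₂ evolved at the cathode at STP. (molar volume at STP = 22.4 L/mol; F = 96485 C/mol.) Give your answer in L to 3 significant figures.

2.25 L

Q = It = 3.35 × 5790 = 19400 C
Moles of electrons = 19400 / 96485 = 0.2011 mol
2H⁺ + 2e⁻ → H₂, so n(H₂) = 0.2011 / 2 = 0.1006 mol
V = 0.1006 × 22.4 = 2.253 L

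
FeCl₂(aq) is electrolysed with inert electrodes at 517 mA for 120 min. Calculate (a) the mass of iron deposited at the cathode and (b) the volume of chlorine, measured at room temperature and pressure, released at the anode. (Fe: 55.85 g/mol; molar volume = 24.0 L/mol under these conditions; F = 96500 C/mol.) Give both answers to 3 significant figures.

1.08 g Fe; 0.463 L Cl₂

Q = 0.517 × 7200 = 3722 C; n(e⁻) = 3722 / 96500 = 0.03857 mol
Cathode: Fe²⁺ + 2e⁻ → Fe → n(Fe) = 0.03857/2 = 0.01929 mol → 1.08 g
Anode: 2Cl⁻ → Cl₂ + 2e⁻ → n(Cl₂) = 0.03857/2 = 0.01929 mol → 0.463 L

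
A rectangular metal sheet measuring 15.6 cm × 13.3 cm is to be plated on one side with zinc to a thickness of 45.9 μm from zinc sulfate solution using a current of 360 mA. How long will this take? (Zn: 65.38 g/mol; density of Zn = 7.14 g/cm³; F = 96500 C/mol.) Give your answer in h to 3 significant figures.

15.5 h

Plated area = 15.6 × 13.3 = 207.5 cm²
Volume = 207.5 × 45.9×10⁻⁴ cm = 0.9524 cm³
m(Zn) = 0.9524 × 7.14 = 6.800 g
n(Zn) = 6.800 / 65.38 = 0.1040 mol; n(e⁻) = 2 × 0.1040 = 0.2080 mol
Q = 0.2080 × 96500 = 20070 C
t = 20070 / 0.360 = 55750 s = 15.5 h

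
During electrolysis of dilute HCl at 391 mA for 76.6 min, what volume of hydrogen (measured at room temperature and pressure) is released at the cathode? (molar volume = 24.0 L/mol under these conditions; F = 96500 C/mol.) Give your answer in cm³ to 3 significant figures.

Q = 0.391 A × 4596 s = 1797 C
n(e⁻) = Q/F = 1797/96500 = 0.01862 mol
2H⁺ + 2e⁻ → H₂, so n(H₂) = 0.01862 / 2 = 0.009310 mol
V = 0.009310 × 24.0 = 0.2234 L
= 223 cm³

223 cm³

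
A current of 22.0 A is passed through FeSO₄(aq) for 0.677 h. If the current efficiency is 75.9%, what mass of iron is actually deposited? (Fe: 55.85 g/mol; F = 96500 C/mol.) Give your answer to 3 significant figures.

Q = 22.0 × 2437.2 = 53620 C
n(e⁻) = 53620 / 96500 = 0.5556 mol
Fe²⁺ + 2e⁻ → Fe, so theoretical m(Fe) = 0.2778 × 55.85 = 15.52 g
Actual mass = 75.9% × 15.52 = 11.8 g

11.8 g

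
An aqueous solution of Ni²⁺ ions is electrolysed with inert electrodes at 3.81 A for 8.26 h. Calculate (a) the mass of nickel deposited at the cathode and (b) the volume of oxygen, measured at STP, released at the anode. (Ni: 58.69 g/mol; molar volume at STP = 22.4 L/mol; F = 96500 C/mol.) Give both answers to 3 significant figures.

34.5 g Ni; 6.57 L O₂

Q = 3.81 × 29736 = 1.133×10^5 C; n(e⁻) = 1.133×10^5 / 96500 = 1.174 mol
Cathode: Ni²⁺ + 2e⁻ → Ni → n(Ni) = 1.174/2 = 0.5870 mol → 34.5 g
Anode: 2H₂O → O₂ + 4H⁺ + 4e⁻ → n(O₂) = 1.174/4 = 0.2935 mol → 6.57 L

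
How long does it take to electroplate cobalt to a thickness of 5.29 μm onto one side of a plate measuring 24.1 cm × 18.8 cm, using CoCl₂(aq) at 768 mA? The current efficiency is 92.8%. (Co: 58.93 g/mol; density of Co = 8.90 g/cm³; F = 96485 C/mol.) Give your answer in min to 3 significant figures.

163 min

Plated area = 24.1 × 18.8 = 453.1 cm²
Volume = 453.1 × 5.29×10⁻⁴ cm = 0.2397 cm³
m(Co) = 0.2397 × 8.90 = 2.133 g
n(Co) = 2.133 / 58.93 = 0.03620 mol; n(e⁻) = 2 × 0.03620 = 0.07240 mol
Q = 0.07240 × 96485 / 0.928 = 7527 C
t = 7527 / 0.768 = 9801 s = 163 min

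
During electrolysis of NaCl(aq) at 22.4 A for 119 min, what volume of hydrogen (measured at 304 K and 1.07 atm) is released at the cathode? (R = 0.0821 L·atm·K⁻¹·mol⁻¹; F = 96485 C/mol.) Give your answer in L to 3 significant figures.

Q = It = 22.4 × 7140 = 1.599×10^5 C
n(e⁻) = Q/F = 1.599×10^5/96485 = 1.657 mol
2H⁺ + 2e⁻ → H₂, so n(H₂) = 1.657 / 2 = 0.8285 mol
V = nRT/P = 0.8285 × 0.0821 × 304 / 1.07 = 19.33 L

19.3 L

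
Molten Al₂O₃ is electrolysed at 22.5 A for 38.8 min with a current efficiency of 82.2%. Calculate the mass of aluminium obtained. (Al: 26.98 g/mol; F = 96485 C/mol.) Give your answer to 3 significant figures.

4.01 g

Q = 22.5 × 2328 = 52380 C
n(e⁻) = 52380 / 96485 = 0.5429 mol
Al³⁺ + 3e⁻ → Al, so theoretical m(Al) = 0.1810 × 26.98 = 4.883 g
Actual mass = 82.2% × 4.883 = 4.01 g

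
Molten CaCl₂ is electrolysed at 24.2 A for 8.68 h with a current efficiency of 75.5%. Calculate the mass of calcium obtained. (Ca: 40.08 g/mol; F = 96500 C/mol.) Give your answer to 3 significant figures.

Q = 24.2 × 31248 = 7.562×10^5 C
n(e⁻) = 7.562×10^5 / 96500 = 7.836 mol
Ca²⁺ + 2e⁻ → Ca, so theoretical m(Ca) = 3.918 × 40.08 = 157.0 g
Actual mass = 75.5% × 157.0 = 119 g

119 g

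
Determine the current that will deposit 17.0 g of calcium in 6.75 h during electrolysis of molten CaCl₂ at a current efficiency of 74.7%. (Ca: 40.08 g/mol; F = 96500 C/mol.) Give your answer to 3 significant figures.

n(Ca) = 17.0 / 40.08 = 0.4242 mol
Ca²⁺ + 2e⁻ → Ca, so n(e⁻) = 2 × 0.4242 = 0.8484 mol
Q = 0.8484 × 96500 / 0.747 = 1.096×10^5 C
I = Q / t = 1.096×10^5 / 24300 s = 4.51 A

4.51 A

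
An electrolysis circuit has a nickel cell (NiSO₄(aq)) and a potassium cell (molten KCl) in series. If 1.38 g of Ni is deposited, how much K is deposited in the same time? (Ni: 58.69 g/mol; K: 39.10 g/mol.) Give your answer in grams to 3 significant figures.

n(Ni) = 1.38 / 58.69 = 0.02351 mol
Ni²⁺ + 2e⁻ → Ni, so n(e⁻) = 2 × 0.02351 = 0.04702 mol
Since the cells are in series, n(e⁻) in the K cell is also 0.04702 mol.
K⁺ + e⁻ → K, so n(K) = 0.04702 mol
m(K) = 0.04702 × 39.10 = 1.84 g

1.84 g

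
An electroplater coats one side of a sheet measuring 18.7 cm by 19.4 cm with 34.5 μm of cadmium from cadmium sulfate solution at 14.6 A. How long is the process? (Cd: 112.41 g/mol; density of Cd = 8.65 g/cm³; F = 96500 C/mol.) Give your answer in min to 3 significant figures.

21.2 min

Plated area = 18.7 × 19.4 = 362.8 cm²
Volume = 362.8 × 34.5×10⁻⁴ cm = 1.252 cm³
m(Cd) = 1.252 × 8.65 = 10.83 g
n(Cd) = 10.83 / 112.41 = 0.09634 mol; n(e⁻) = 2 × 0.09634 = 0.1927 mol
Q = 0.1927 × 96500 = 18600 C
t = 18600 / 14.6 = 1274 s = 21.2 min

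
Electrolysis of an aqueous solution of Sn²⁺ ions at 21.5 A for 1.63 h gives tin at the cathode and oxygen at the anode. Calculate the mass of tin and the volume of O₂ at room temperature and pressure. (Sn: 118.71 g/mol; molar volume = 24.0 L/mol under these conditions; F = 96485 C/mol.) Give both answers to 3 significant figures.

77.6 g Sn; 7.85 L O₂

Q = 21.5 × 5868 = 1.262×10^5 C; n(e⁻) = 1.262×10^5 / 96485 = 1.308 mol
Cathode: Sn²⁺ + 2e⁻ → Sn → n(Sn) = 1.308/2 = 0.6540 mol → 77.6 g
Anode: 2H₂O → O₂ + 4H⁺ + 4e⁻ → n(O₂) = 1.308/4 = 0.3270 mol → 7.85 L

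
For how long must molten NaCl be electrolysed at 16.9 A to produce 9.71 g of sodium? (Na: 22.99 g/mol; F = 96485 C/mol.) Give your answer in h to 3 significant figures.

n(Na) = 9.71 / 22.99 = 0.4224 mol
Na⁺ + e⁻ → Na, so n(e⁻) = 0.4224 mol
Q = 0.4224 × 96485 = 40760 C
t = Q / I = 40760 / 16.9 = 2412 s = 0.670 h

0.670 h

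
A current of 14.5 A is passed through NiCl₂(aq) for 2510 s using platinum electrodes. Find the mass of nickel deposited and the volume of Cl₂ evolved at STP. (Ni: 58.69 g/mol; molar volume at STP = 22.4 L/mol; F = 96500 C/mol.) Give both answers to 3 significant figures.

11.1 g Ni; 4.22 L Cl₂

Q = 14.5 × 2510 = 36400 C; n(e⁻) = 36400 / 96500 = 0.3772 mol
Cathode: Ni²⁺ + 2e⁻ → Ni → n(Ni) = 0.3772/2 = 0.1886 mol → 11.1 g
Anode: 2Cl⁻ → Cl₂ + 2e⁻ → n(Cl₂) = 0.3772/2 = 0.1886 mol → 4.22 L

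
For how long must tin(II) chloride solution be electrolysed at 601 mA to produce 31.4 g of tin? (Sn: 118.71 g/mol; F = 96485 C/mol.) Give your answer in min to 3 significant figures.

1420 min

n(Sn) = 31.4 / 118.71 = 0.2645 mol
Sn²⁺ + 2e⁻ → Sn, so n(e⁻) = 2 × 0.2645 = 0.5290 mol
Q = 0.5290 × 96485 = 51040 C
t = Q / I = 51040 / 0.601 = 84930 s = 1420 min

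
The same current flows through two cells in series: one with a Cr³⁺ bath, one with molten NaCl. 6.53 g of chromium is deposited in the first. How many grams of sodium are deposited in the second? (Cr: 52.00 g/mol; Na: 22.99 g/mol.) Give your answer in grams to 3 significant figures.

8.66 g

n(Cr) = 6.53 / 52.00 = 0.1256 mol
Cr³⁺ + 3e⁻ → Cr, so n(e⁻) = 3 × 0.1256 = 0.3768 mol
The cells are in series, so the same charge (and hence the same n(e⁻) = 0.3768 mol) passes through both.
Na⁺ + e⁻ → Na, so n(Na) = 0.3768 mol
m(Na) = 0.3768 × 22.99 = 8.66 g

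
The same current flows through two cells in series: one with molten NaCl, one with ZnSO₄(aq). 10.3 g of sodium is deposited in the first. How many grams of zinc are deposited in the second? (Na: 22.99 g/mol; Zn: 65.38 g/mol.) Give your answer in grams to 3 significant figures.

14.6 g

n(Na) = 10.3 / 22.99 = 0.4480 mol
Na⁺ + e⁻ → Na, so n(e⁻) = 0.4480 mol
The cells are in series, so the same charge (and hence the same n(e⁻) = 0.4480 mol) passes through both.
Zn²⁺ + 2e⁻ → Zn, so n(Zn) = 0.4480 / 2 = 0.2240 mol
m(Zn) = 0.2240 × 65.38 = 14.6 g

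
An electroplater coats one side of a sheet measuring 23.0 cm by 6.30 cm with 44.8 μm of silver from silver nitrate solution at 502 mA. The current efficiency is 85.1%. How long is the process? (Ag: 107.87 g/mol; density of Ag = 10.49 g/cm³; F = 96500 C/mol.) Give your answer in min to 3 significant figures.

238 min

Plated area = 23.0 × 6.30 = 144.9 cm²
Volume = 144.9 × 44.8×10⁻⁴ cm = 0.6492 cm³
m(Ag) = 0.6492 × 10.49 = 6.810 g
n(Ag) = 6.810 / 107.87 = 0.06313 mol; n(e⁻) = 0.06313 mol
Q = 0.06313 × 96500 / 0.851 = 7159 C
t = 7159 / 0.502 = 14260 s = 238 min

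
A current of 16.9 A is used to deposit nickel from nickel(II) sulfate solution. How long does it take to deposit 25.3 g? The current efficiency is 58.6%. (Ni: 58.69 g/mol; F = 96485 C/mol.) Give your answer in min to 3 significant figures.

n(Ni) = 25.3 / 58.69 = 0.4311 mol
Ni²⁺ + 2e⁻ → Ni, so n(e⁻) = 2 × 0.4311 = 0.8622 mol
Q = 0.8622 × 96485 / 0.586 = 1.420×10^5 C
t = Q / I = 1.420×10^5 / 16.9 = 8402 s = 140 min

140 min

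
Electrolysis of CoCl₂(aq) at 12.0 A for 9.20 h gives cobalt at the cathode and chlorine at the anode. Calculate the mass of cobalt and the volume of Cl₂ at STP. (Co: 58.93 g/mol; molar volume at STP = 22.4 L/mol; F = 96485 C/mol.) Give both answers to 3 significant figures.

Q = 12.0 × 33120 = 3.974×10^5 C; n(e⁻) = 3.974×10^5 / 96485 = 4.119 mol
Cathode: Co²⁺ + 2e⁻ → Co → n(Co) = 4.119/2 = 2.060 mol → 121 g
Anode: 2Cl⁻ → Cl₂ + 2e⁻ → n(Cl₂) = 4.119/2 = 2.060 mol → 46.1 L

121 g Co; 46.1 L Cl₂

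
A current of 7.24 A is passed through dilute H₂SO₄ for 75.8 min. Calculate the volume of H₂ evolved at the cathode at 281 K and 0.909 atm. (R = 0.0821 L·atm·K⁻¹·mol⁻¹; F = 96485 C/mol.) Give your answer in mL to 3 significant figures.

Q = 7.24 A × 4548 s = 32930 C
n(e⁻) = Q/F = 32930/96485 = 0.3413 mol
2H⁺ + 2e⁻ → H₂, so n(H₂) = 0.3413 / 2 = 0.1707 mol
V = nRT/P = 0.1707 × 0.0821 × 281 / 0.909 = 4.332 L
= 4330 mL

4330 mL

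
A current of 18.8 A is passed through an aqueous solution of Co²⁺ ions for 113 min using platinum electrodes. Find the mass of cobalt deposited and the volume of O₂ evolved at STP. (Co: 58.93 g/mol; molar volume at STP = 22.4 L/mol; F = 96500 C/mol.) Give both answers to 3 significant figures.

38.9 g Co; 7.40 L O₂

Q = 18.8 × 6780 = 1.275×10^5 C; n(e⁻) = 1.275×10^5 / 96500 = 1.321 mol
Cathode: Co²⁺ + 2e⁻ → Co → n(Co) = 1.321/2 = 0.6605 mol → 38.9 g
Anode: 2H₂O → O₂ + 4H⁺ + 4e⁻ → n(O₂) = 1.321/4 = 0.3303 mol → 7.40 L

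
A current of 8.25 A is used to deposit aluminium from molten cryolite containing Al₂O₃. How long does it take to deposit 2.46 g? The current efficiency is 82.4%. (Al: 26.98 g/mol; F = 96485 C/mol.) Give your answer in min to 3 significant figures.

n(Al) = 2.46 / 26.98 = 0.09118 mol
Al³⁺ + 3e⁻ → Al, so n(e⁻) = 3 × 0.09118 = 0.2735 mol
Q = 0.2735 × 96485 / 0.824 = 32030 C
t = Q / I = 32030 / 8.25 = 3882 s = 64.7 min

64.7 min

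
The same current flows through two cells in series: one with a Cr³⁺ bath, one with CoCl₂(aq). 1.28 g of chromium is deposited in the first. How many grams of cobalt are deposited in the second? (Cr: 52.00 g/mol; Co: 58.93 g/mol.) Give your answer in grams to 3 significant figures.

2.18 g

n(Cr) = 1.28 / 52.00 = 0.02462 mol
Cr³⁺ + 3e⁻ → Cr, so n(e⁻) = 3 × 0.02462 = 0.07386 mol
In series, the same 0.07386 mol of electrons flows through the second cell.
Co²⁺ + 2e⁻ → Co, so n(Co) = 0.07386 / 2 = 0.03693 mol
m(Co) = 0.03693 × 58.93 = 2.18 g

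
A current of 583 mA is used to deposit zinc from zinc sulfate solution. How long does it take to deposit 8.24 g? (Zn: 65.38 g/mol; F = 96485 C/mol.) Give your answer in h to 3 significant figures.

n(Zn) = 8.24 / 65.38 = 0.1260 mol
Zn²⁺ + 2e⁻ → Zn, so n(e⁻) = 2 × 0.1260 = 0.2520 mol
Q = 0.2520 × 96485 = 24310 C
t = Q / I = 24310 / 0.583 = 41700 s = 11.6 h

11.6 h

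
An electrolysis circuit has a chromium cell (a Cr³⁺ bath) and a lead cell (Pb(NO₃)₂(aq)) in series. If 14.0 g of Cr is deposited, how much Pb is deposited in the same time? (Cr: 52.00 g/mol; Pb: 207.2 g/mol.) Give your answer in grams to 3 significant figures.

n(Cr) = 14.0 / 52.00 = 0.2692 mol
Cr³⁺ + 3e⁻ → Cr, so n(e⁻) = 3 × 0.2692 = 0.8076 mol
In series, the same 0.8076 mol of electrons flows through the second cell.
Pb²⁺ + 2e⁻ → Pb, so n(Pb) = 0.8076 / 2 = 0.4038 mol
m(Pb) = 0.4038 × 207.2 = 83.7 g

83.7 g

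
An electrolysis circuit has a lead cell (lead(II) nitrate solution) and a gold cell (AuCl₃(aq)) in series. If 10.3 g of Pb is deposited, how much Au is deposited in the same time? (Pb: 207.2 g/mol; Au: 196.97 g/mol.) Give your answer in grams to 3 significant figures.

n(Pb) = 10.3 / 207.2 = 0.04971 mol
Pb²⁺ + 2e⁻ → Pb, so n(e⁻) = 2 × 0.04971 = 0.09942 mol
Same current for the same time ⇒ same n(e⁻) = 0.09942 mol in both cells.
Au³⁺ + 3e⁻ → Au, so n(Au) = 0.09942 / 3 = 0.03314 mol
m(Au) = 0.03314 × 196.97 = 6.53 g

6.53 g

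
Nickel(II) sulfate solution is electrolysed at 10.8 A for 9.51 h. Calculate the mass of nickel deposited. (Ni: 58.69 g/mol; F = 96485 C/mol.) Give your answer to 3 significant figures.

112 g

Q = It = 10.8 × 34236 = 3.697×10^5 C
Moles of electrons = 3.697×10^5 / 96485 = 3.832 mol
Ni²⁺ + 2e⁻ → Ni, so n(Ni) = 3.832 / 2 = 1.916 mol
m = 1.916 × 58.69 = 112 g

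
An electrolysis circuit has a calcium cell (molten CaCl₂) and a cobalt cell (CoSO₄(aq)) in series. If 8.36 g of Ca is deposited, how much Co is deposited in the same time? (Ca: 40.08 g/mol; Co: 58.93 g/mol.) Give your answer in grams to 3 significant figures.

n(Ca) = 8.36 / 40.08 = 0.2086 mol
Ca²⁺ + 2e⁻ → Ca, so n(e⁻) = 2 × 0.2086 = 0.4172 mol
The cells are in series, so the same charge (and hence the same n(e⁻) = 0.4172 mol) passes through both.
Co²⁺ + 2e⁻ → Co, so n(Co) = 0.4172 / 2 = 0.2086 mol
m(Co) = 0.2086 × 58.93 = 12.3 g

12.3 g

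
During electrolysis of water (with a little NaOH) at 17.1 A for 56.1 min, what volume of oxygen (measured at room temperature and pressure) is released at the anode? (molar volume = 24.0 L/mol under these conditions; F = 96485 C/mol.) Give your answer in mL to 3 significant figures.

3580 mL

Q = It = 17.1 × 3366 = 57560 C
Moles of electrons = 57560 / 96485 = 0.5966 mol
2H₂O → O₂ + 4H⁺ + 4e⁻, so n(O₂) = 0.5966 / 4 = 0.1492 mol
V = 0.1492 × 24.0 = 3.581 L
= 3580 mL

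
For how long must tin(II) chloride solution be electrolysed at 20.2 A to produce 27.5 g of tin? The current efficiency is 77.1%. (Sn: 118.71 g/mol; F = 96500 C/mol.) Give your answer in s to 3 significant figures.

n(Sn) = 27.5 / 118.71 = 0.2317 mol
Sn²⁺ + 2e⁻ → Sn, so n(e⁻) = 2 × 0.2317 = 0.4634 mol
Q = 0.4634 × 96500 / 0.771 = 58000 C
t = Q / I = 58000 / 20.2 = 2871 s

2870 s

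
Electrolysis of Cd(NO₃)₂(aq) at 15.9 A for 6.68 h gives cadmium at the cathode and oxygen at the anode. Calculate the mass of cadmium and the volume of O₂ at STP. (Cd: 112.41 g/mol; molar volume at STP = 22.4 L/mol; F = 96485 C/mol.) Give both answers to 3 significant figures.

223 g Cd; 22.2 L O₂

Q = 15.9 × 24048 = 3.824×10^5 C; n(e⁻) = 3.824×10^5 / 96485 = 3.963 mol
Cathode: Cd²⁺ + 2e⁻ → Cd → n(Cd) = 3.963/2 = 1.982 mol → 223 g
Anode: 2H₂O → O₂ + 4H⁺ + 4e⁻ → n(O₂) = 3.963/4 = 0.9908 mol → 22.2 L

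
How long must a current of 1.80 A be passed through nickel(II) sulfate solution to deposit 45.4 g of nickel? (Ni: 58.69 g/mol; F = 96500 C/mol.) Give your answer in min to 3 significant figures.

1380 min

n(Ni) = 45.4 / 58.69 = 0.7736 mol
Ni²⁺ + 2e⁻ → Ni, so n(e⁻) = 2 × 0.7736 = 1.547 mol
Q = 1.547 × 96500 = 1.493×10^5 C
t = Q / I = 1.493×10^5 / 1.80 = 82940 s = 1380 min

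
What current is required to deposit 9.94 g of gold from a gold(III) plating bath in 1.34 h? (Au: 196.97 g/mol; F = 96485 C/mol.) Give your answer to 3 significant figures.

n(Au) = 9.94 / 196.97 = 0.05046 mol
Au³⁺ + 3e⁻ → Au, so n(e⁻) = 3 × 0.05046 = 0.1514 mol
Q = 0.1514 × 96485 = 14610 C
I = Q / t = 14610 / 4824 s = 3.03 A

3.03 A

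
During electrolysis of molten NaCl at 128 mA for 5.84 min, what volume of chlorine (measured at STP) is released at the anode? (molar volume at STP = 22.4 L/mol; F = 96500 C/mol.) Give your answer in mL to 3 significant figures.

Charge passed = 0.128 × 350.4 = 44.85 C
Moles of electrons = 44.85 / 96500 = 4.648×10^-4 mol
2Cl⁻ → Cl₂ + 2e⁻, so n(Cl₂) = 4.648×10^-4 / 2 = 2.324×10^-4 mol
V = 2.324×10^-4 × 22.4 = 0.005206 L
= 5.21 mL

5.21 mL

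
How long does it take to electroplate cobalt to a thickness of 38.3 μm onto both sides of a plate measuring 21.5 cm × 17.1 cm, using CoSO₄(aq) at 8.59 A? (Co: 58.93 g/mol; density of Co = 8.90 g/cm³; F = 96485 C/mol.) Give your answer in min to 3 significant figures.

159 min

Plated area = 2 × 21.5 × 17.1 = 735.3 cm²
Volume = 735.3 × 38.3×10⁻⁴ cm = 2.816 cm³
m(Co) = 2.816 × 8.90 = 25.06 g
n(Co) = 25.06 / 58.93 = 0.4253 mol; n(e⁻) = 2 × 0.4253 = 0.8506 mol
Q = 0.8506 × 96485 = 82070 C
t = 82070 / 8.59 = 9554 s = 159 min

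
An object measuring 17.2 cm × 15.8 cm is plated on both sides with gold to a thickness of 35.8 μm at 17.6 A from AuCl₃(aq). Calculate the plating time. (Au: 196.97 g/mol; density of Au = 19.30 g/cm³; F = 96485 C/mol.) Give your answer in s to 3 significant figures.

3140 s

Plated area = 2 × 17.2 × 15.8 = 543.5 cm²
Volume = 543.5 × 35.8×10⁻⁴ cm = 1.946 cm³
m(Au) = 1.946 × 19.30 = 37.56 g
n(Au) = 37.56 / 196.97 = 0.1907 mol; n(e⁻) = 3 × 0.1907 = 0.5721 mol
Q = 0.5721 × 96485 = 55200 C
t = 55200 / 17.6 = 3136 s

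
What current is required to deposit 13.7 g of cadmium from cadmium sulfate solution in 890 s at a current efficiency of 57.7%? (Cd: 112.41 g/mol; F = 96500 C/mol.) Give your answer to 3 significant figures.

n(Cd) = 13.7 / 112.41 = 0.1219 mol
Cd²⁺ + 2e⁻ → Cd, so n(e⁻) = 2 × 0.1219 = 0.2438 mol
Q = 0.2438 × 96500 / 0.577 = 40770 C
I = Q / t = 40770 / 890 s = 45.8 A

45.8 A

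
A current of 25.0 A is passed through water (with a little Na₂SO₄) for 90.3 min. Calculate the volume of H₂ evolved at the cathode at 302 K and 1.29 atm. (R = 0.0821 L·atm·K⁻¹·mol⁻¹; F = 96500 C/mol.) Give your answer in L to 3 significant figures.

13.5 L

Charge passed = 25.0 × 5418 = 1.355×10^5 C
n(e⁻) = Q/F = 1.355×10^5/96500 = 1.404 mol
2H⁺ + 2e⁻ → H₂, so n(H₂) = 1.404 / 2 = 0.7020 mol
V = nRT/P = 0.7020 × 0.0821 × 302 / 1.29 = 13.49 L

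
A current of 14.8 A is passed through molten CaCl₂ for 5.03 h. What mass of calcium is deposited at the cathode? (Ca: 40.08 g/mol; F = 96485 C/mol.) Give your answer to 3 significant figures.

55.7 g

Q = 14.8 A × 18108 s = 2.680×10^5 C
Moles of electrons = 2.680×10^5 / 96485 = 2.778 mol
Ca²⁺ + 2e⁻ → Ca, so n(Ca) = 2.778 / 2 = 1.389 mol
m = 1.389 × 40.08 = 55.7 g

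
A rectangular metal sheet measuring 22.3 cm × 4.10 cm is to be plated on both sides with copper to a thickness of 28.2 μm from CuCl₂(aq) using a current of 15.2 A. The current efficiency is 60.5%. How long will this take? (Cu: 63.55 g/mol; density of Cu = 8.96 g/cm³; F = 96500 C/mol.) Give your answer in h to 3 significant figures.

Plated area = 2 × 22.3 × 4.10 = 182.9 cm²
Volume = 182.9 × 28.2×10⁻⁴ cm = 0.5158 cm³
m(Cu) = 0.5158 × 8.96 = 4.622 g
n(Cu) = 4.622 / 63.55 = 0.07273 mol; n(e⁻) = 2 × 0.07273 = 0.1455 mol
Q = 0.1455 × 96500 / 0.605 = 23210 C
t = 23210 / 15.2 = 1527 s = 0.424 h

0.424 h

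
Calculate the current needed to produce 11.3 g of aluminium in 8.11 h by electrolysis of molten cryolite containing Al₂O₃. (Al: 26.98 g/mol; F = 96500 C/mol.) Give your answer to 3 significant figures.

n(Al) = 11.3 / 26.98 = 0.4188 mol
Al³⁺ + 3e⁻ → Al, so n(e⁻) = 3 × 0.4188 = 1.256 mol
Q = 1.256 × 96500 = 1.212×10^5 C
I = Q / t = 1.212×10^5 / 29196 s = 4.15 A

4.15 A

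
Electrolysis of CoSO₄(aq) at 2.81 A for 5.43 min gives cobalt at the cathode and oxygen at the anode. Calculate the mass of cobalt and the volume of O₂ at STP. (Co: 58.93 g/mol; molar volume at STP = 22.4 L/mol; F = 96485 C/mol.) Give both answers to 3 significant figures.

Q = 2.81 × 325.8 = 915.5 C; n(e⁻) = 915.5 / 96485 = 0.009489 mol
Cathode: Co²⁺ + 2e⁻ → Co → n(Co) = 0.009489/2 = 0.004745 mol → 0.280 g
Anode: 2H₂O → O₂ + 4H⁺ + 4e⁻ → n(O₂) = 0.009489/4 = 0.002372 mol → 0.0531 L

0.280 g Co; 0.0531 L O₂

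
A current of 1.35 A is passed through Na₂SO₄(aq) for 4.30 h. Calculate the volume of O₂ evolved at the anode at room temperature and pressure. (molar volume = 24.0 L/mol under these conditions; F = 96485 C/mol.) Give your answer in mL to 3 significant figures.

Q = It = 1.35 × 15480 = 20900 C
n(e⁻) = Q/F = 20900/96485 = 0.2166 mol
2H₂O → O₂ + 4H⁺ + 4e⁻, so n(O₂) = 0.2166 / 4 = 0.05415 mol
V = 0.05415 × 24.0 = 1.300 L
= 1300 mL

1300 mL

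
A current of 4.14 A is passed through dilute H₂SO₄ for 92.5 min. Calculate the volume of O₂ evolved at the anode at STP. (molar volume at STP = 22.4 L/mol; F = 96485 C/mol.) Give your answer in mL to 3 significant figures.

Charge passed = 4.14 × 5550 = 22980 C
n(e⁻) = Q/F = 22980/96485 = 0.2382 mol
2H₂O → O₂ + 4H⁺ + 4e⁻, so n(O₂) = 0.2382 / 4 = 0.05955 mol
V = 0.05955 × 22.4 = 1.334 L
= 1330 mL

1330 mL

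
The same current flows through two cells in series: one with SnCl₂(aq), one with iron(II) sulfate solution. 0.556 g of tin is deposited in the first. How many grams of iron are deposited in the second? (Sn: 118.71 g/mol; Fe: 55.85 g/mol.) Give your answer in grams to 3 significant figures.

n(Sn) = 0.556 / 118.71 = 0.004684 mol
Sn²⁺ + 2e⁻ → Sn, so n(e⁻) = 2 × 0.004684 = 0.009368 mol
Same current for the same time ⇒ same n(e⁻) = 0.009368 mol in both cells.
Fe²⁺ + 2e⁻ → Fe, so n(Fe) = 0.009368 / 2 = 0.004684 mol
m(Fe) = 0.004684 × 55.85 = 0.262 g

0.262 g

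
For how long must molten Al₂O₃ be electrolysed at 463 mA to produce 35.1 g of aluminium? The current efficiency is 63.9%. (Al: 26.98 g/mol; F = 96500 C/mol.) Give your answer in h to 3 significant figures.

n(Al) = 35.1 / 26.98 = 1.301 mol
Al³⁺ + 3e⁻ → Al, so n(e⁻) = 3 × 1.301 = 3.903 mol
Q = 3.903 × 96500 / 0.639 = 5.894×10^5 C
t = Q / I = 5.894×10^5 / 0.463 = 1.273×10^6 s = 354 h

354 h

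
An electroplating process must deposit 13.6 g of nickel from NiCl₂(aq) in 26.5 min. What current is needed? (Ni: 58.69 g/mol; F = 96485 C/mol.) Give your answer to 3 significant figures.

28.1 A

n(Ni) = 13.6 / 58.69 = 0.2317 mol
Ni²⁺ + 2e⁻ → Ni, so n(e⁻) = 2 × 0.2317 = 0.4634 mol
Q = 0.4634 × 96485 = 44710 C
I = Q / t = 44710 / 1590 s = 28.1 A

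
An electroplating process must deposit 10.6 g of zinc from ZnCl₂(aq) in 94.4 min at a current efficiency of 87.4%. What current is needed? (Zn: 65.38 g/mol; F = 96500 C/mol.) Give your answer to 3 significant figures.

n(Zn) = 10.6 / 65.38 = 0.1621 mol
Zn²⁺ + 2e⁻ → Zn, so n(e⁻) = 2 × 0.1621 = 0.3242 mol
Q = 0.3242 × 96500 / 0.874 = 35800 C
I = Q / t = 35800 / 5664 s = 6.32 A

6.32 A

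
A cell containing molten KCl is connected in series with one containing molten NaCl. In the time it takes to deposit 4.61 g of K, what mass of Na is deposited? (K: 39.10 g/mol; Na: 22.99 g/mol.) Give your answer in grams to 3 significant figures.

n(K) = 4.61 / 39.10 = 0.1179 mol
K⁺ + e⁻ → K, so n(e⁻) = 0.1179 mol
In series, the same 0.1179 mol of electrons flows through the second cell.
Na⁺ + e⁻ → Na, so n(Na) = 0.1179 mol
m(Na) = 0.1179 × 22.99 = 2.71 g

2.71 g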